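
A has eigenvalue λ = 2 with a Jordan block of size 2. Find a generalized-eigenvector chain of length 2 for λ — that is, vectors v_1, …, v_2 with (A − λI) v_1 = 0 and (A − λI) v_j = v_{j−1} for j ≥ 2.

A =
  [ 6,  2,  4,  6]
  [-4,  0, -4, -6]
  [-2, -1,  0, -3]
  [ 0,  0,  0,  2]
A Jordan chain for λ = 2 of length 2:
v_1 = (4, -4, -2, 0)ᵀ
v_2 = (1, 0, 0, 0)ᵀ

Let N = A − (2)·I. We want v_2 with N^2 v_2 = 0 but N^1 v_2 ≠ 0; then v_{j-1} := N · v_j for j = 2, …, 2.

Pick v_2 = (1, 0, 0, 0)ᵀ.
Then v_1 = N · v_2 = (4, -4, -2, 0)ᵀ.

Sanity check: (A − (2)·I) v_1 = (0, 0, 0, 0)ᵀ = 0. ✓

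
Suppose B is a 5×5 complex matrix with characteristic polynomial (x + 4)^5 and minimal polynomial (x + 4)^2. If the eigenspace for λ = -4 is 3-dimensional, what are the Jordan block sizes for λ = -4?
Block sizes for λ = -4: [2, 2, 1]

Step 1 — from the characteristic polynomial, algebraic multiplicity of λ = -4 is 5. From dim ker(B − (-4)·I) = 3, there are exactly 3 Jordan blocks for λ = -4.
Step 2 — from the minimal polynomial, the factor (x + 4)^2 tells us the largest block for λ = -4 has size 2.
Step 3 — with total size 5, 3 blocks, and largest block 2, the block sizes (in nonincreasing order) are [2, 2, 1].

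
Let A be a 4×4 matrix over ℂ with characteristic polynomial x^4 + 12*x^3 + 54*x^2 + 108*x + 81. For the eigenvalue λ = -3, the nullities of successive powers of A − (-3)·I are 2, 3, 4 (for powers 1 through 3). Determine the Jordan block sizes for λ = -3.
Block sizes for λ = -3: [3, 1]

From the dimensions of kernels of powers, the number of Jordan blocks of size at least j is d_j − d_{j−1} where d_j = dim ker(N^j) (with d_0 = 0). Computing the differences gives [2, 1, 1].
The number of blocks of size exactly k is (#blocks of size ≥ k) − (#blocks of size ≥ k + 1), so the partition is: 1 block(s) of size 1, 1 block(s) of size 3.
In nonincreasing order the block sizes are [3, 1].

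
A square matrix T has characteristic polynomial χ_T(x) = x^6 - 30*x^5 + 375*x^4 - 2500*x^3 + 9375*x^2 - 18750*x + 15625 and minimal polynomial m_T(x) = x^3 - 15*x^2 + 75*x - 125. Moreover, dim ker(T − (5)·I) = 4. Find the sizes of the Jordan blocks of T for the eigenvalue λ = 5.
Block sizes for λ = 5: [3, 1, 1, 1]

Step 1 — from the characteristic polynomial, algebraic multiplicity of λ = 5 is 6. From dim ker(T − (5)·I) = 4, there are exactly 4 Jordan blocks for λ = 5.
Step 2 — from the minimal polynomial, the factor (x − 5)^3 tells us the largest block for λ = 5 has size 3.
Step 3 — with total size 6, 4 blocks, and largest block 3, the block sizes (in nonincreasing order) are [3, 1, 1, 1].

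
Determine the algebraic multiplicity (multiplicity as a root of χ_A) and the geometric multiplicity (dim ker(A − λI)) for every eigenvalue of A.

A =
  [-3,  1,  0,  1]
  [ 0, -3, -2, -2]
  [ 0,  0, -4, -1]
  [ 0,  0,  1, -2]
λ = -3: alg = 4, geom = 2

Step 1 — factor the characteristic polynomial to read off the algebraic multiplicities:
  χ_A(x) = (x + 3)^4

Step 2 — compute geometric multiplicities via the rank-nullity identity g(λ) = n − rank(A − λI):
  rank(A − (-3)·I) = 2, so dim ker(A − (-3)·I) = n − 2 = 2

Summary:
  λ = -3: algebraic multiplicity = 4, geometric multiplicity = 2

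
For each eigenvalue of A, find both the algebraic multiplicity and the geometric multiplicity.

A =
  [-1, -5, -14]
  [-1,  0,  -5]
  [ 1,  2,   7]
λ = 2: alg = 3, geom = 1

Step 1 — factor the characteristic polynomial to read off the algebraic multiplicities:
  χ_A(x) = (x - 2)^3

Step 2 — compute geometric multiplicities via the rank-nullity identity g(λ) = n − rank(A − λI):
  rank(A − (2)·I) = 2, so dim ker(A − (2)·I) = n − 2 = 1

Summary:
  λ = 2: algebraic multiplicity = 3, geometric multiplicity = 1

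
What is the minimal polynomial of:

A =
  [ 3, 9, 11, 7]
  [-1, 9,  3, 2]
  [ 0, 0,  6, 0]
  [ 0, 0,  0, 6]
x^3 - 18*x^2 + 108*x - 216

The characteristic polynomial is χ_A(x) = (x - 6)^4, so the eigenvalues are known. The minimal polynomial is
  m_A(x) = Π_λ (x − λ)^{k_λ}
where k_λ is the size of the *largest* Jordan block for λ (equivalently, the smallest k with (A − λI)^k v = 0 for every generalised eigenvector v of λ).

  λ = 6: largest Jordan block has size 3, contributing (x − 6)^3

So m_A(x) = (x - 6)^3 = x^3 - 18*x^2 + 108*x - 216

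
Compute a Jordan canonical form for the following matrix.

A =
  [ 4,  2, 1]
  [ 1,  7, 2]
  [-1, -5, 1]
J_3(4)

The characteristic polynomial is
  det(x·I − A) = x^3 - 12*x^2 + 48*x - 64 = (x - 4)^3

Eigenvalues and multiplicities (the geometric multiplicity of λ is n − rank(A − λI), which equals the number of Jordan blocks for λ):
  λ = 4: algebraic multiplicity = 3, geometric multiplicity = 1

Determining the block sizes for each eigenvalue:
  λ = 4: one block (gm = 1), so the single block has size am = 3 → block sizes [3]

Assembling the blocks gives a Jordan form
J =
  [4, 1, 0]
  [0, 4, 1]
  [0, 0, 4]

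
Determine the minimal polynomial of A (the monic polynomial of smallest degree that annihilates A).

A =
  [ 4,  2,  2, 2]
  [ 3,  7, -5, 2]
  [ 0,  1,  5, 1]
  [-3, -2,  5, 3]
x^4 - 19*x^3 + 135*x^2 - 425*x + 500

The characteristic polynomial is χ_A(x) = (x - 5)^3*(x - 4), so the eigenvalues are known. The minimal polynomial is
  m_A(x) = Π_λ (x − λ)^{k_λ}
where k_λ is the size of the *largest* Jordan block for λ (equivalently, the smallest k with (A − λI)^k v = 0 for every generalised eigenvector v of λ).

  λ = 4: largest Jordan block has size 1, contributing (x − 4)
  λ = 5: largest Jordan block has size 3, contributing (x − 5)^3

So m_A(x) = (x - 5)^3*(x - 4) = x^4 - 19*x^3 + 135*x^2 - 425*x + 500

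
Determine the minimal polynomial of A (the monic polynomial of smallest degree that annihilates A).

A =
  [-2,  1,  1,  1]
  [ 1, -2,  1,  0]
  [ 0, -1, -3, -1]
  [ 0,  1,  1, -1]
x^3 + 6*x^2 + 12*x + 8

The characteristic polynomial is χ_A(x) = (x + 2)^4, so the eigenvalues are known. The minimal polynomial is
  m_A(x) = Π_λ (x − λ)^{k_λ}
where k_λ is the size of the *largest* Jordan block for λ (equivalently, the smallest k with (A − λI)^k v = 0 for every generalised eigenvector v of λ).

  λ = -2: largest Jordan block has size 3, contributing (x + 2)^3

So m_A(x) = (x + 2)^3 = x^3 + 6*x^2 + 12*x + 8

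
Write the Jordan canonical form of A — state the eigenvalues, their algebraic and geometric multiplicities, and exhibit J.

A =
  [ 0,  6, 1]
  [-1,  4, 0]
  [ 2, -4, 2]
J_3(2)

The characteristic polynomial is
  det(x·I − A) = x^3 - 6*x^2 + 12*x - 8 = (x - 2)^3

Eigenvalues and multiplicities (the geometric multiplicity of λ is n − rank(A − λI), which equals the number of Jordan blocks for λ):
  λ = 2: algebraic multiplicity = 3, geometric multiplicity = 1

Determining the block sizes for each eigenvalue:
  λ = 2: one block (gm = 1), so the single block has size am = 3 → block sizes [3]

Assembling the blocks gives a Jordan form
J =
  [2, 1, 0]
  [0, 2, 1]
  [0, 0, 2]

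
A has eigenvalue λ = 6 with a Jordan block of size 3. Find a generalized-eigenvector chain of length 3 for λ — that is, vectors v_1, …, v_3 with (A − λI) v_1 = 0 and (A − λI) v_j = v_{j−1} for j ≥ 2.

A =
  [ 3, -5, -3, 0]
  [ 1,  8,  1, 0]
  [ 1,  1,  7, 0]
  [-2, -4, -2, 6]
A Jordan chain for λ = 6 of length 3:
v_1 = (1, 0, -1, 0)ᵀ
v_2 = (-3, 1, 1, -2)ᵀ
v_3 = (1, 0, 0, 0)ᵀ

Let N = A − (6)·I. We want v_3 with N^3 v_3 = 0 but N^2 v_3 ≠ 0; then v_{j-1} := N · v_j for j = 3, …, 2.

Pick v_3 = (1, 0, 0, 0)ᵀ.
Then v_2 = N · v_3 = (-3, 1, 1, -2)ᵀ.
Then v_1 = N · v_2 = (1, 0, -1, 0)ᵀ.

Sanity check: (A − (6)·I) v_1 = (0, 0, 0, 0)ᵀ = 0. ✓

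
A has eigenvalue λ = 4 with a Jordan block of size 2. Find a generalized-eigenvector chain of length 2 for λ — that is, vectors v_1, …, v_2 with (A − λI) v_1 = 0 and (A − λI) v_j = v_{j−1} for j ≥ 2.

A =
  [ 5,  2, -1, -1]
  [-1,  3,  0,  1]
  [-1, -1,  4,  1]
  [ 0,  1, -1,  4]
A Jordan chain for λ = 4 of length 2:
v_1 = (1, -1, -1, 0)ᵀ
v_2 = (1, 0, 0, 0)ᵀ

Let N = A − (4)·I. We want v_2 with N^2 v_2 = 0 but N^1 v_2 ≠ 0; then v_{j-1} := N · v_j for j = 2, …, 2.

Pick v_2 = (1, 0, 0, 0)ᵀ.
Then v_1 = N · v_2 = (1, -1, -1, 0)ᵀ.

Sanity check: (A − (4)·I) v_1 = (0, 0, 0, 0)ᵀ = 0. ✓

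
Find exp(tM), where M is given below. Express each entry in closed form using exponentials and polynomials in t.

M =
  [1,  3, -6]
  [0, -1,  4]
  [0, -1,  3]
e^{tM} =
  [exp(t), 3*t*exp(t), -6*t*exp(t)]
  [0, -2*t*exp(t) + exp(t), 4*t*exp(t)]
  [0, -t*exp(t), 2*t*exp(t) + exp(t)]

Strategy: write M = P · J · P⁻¹ where J is a Jordan canonical form, so e^{tM} = P · e^{tJ} · P⁻¹, and e^{tJ} can be computed block-by-block.

M has Jordan form
J =
  [1, 1, 0]
  [0, 1, 0]
  [0, 0, 1]
(up to reordering of blocks).

Per-block formulas:
  For a 2×2 Jordan block J_2(1): exp(t · J_2(1)) = e^(1t)·(I + t·N), where N is the 2×2 nilpotent shift.
  For a 1×1 block at λ = 1: exp(t · [1]) = [e^(1t)].

After assembling e^{tJ} and conjugating by P, we get:

e^{tM} =
  [exp(t), 3*t*exp(t), -6*t*exp(t)]
  [0, -2*t*exp(t) + exp(t), 4*t*exp(t)]
  [0, -t*exp(t), 2*t*exp(t) + exp(t)]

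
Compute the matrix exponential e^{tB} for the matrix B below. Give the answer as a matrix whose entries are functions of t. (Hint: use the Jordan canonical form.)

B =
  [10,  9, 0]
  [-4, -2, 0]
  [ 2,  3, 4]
e^{tB} =
  [6*t*exp(4*t) + exp(4*t), 9*t*exp(4*t), 0]
  [-4*t*exp(4*t), -6*t*exp(4*t) + exp(4*t), 0]
  [2*t*exp(4*t), 3*t*exp(4*t), exp(4*t)]

Strategy: write B = P · J · P⁻¹ where J is a Jordan canonical form, so e^{tB} = P · e^{tJ} · P⁻¹, and e^{tJ} can be computed block-by-block.

B has Jordan form
J =
  [4, 1, 0]
  [0, 4, 0]
  [0, 0, 4]
(up to reordering of blocks).

Per-block formulas:
  For a 1×1 block at λ = 4: exp(t · [4]) = [e^(4t)].
  For a 2×2 Jordan block J_2(4): exp(t · J_2(4)) = e^(4t)·(I + t·N), where N is the 2×2 nilpotent shift.

After assembling e^{tJ} and conjugating by P, we get:

e^{tB} =
  [6*t*exp(4*t) + exp(4*t), 9*t*exp(4*t), 0]
  [-4*t*exp(4*t), -6*t*exp(4*t) + exp(4*t), 0]
  [2*t*exp(4*t), 3*t*exp(4*t), exp(4*t)]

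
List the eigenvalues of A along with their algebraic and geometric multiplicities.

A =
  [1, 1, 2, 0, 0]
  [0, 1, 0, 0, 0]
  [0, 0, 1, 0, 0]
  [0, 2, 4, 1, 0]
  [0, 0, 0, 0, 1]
λ = 1: alg = 5, geom = 4

Step 1 — factor the characteristic polynomial to read off the algebraic multiplicities:
  χ_A(x) = (x - 1)^5

Step 2 — compute geometric multiplicities via the rank-nullity identity g(λ) = n − rank(A − λI):
  rank(A − (1)·I) = 1, so dim ker(A − (1)·I) = n − 1 = 4

Summary:
  λ = 1: algebraic multiplicity = 5, geometric multiplicity = 4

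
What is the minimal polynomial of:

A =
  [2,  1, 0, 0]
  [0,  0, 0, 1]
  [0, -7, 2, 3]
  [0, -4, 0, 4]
x^3 - 6*x^2 + 12*x - 8

The characteristic polynomial is χ_A(x) = (x - 2)^4, so the eigenvalues are known. The minimal polynomial is
  m_A(x) = Π_λ (x − λ)^{k_λ}
where k_λ is the size of the *largest* Jordan block for λ (equivalently, the smallest k with (A − λI)^k v = 0 for every generalised eigenvector v of λ).

  λ = 2: largest Jordan block has size 3, contributing (x − 2)^3

So m_A(x) = (x - 2)^3 = x^3 - 6*x^2 + 12*x - 8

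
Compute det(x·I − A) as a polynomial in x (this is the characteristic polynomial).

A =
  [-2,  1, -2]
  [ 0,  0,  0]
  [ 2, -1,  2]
x^3

Expanding det(x·I − A) (e.g. by cofactor expansion or by noting that A is similar to its Jordan form J, which has the same characteristic polynomial as A) gives
  χ_A(x) = x^3
which factors as x^3. The eigenvalues (with algebraic multiplicities) are λ = 0 with multiplicity 3.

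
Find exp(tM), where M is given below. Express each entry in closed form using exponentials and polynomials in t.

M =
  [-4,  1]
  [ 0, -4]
e^{tM} =
  [exp(-4*t), t*exp(-4*t)]
  [0, exp(-4*t)]

Strategy: write M = P · J · P⁻¹ where J is a Jordan canonical form, so e^{tM} = P · e^{tJ} · P⁻¹, and e^{tJ} can be computed block-by-block.

M has Jordan form
J =
  [-4,  1]
  [ 0, -4]
(up to reordering of blocks).

Per-block formulas:
  For a 2×2 Jordan block J_2(-4): exp(t · J_2(-4)) = e^(-4t)·(I + t·N), where N is the 2×2 nilpotent shift.

After assembling e^{tJ} and conjugating by P, we get:

e^{tM} =
  [exp(-4*t), t*exp(-4*t)]
  [0, exp(-4*t)]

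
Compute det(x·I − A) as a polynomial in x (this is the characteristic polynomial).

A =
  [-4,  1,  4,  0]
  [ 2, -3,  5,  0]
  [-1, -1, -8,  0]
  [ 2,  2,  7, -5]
x^4 + 20*x^3 + 150*x^2 + 500*x + 625

Expanding det(x·I − A) (e.g. by cofactor expansion or by noting that A is similar to its Jordan form J, which has the same characteristic polynomial as A) gives
  χ_A(x) = x^4 + 20*x^3 + 150*x^2 + 500*x + 625
which factors as (x + 5)^4. The eigenvalues (with algebraic multiplicities) are λ = -5 with multiplicity 4.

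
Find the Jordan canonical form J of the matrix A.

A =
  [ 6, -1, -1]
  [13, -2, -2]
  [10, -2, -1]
J_3(1)

The characteristic polynomial is
  det(x·I − A) = x^3 - 3*x^2 + 3*x - 1 = (x - 1)^3

Eigenvalues and multiplicities (the geometric multiplicity of λ is n − rank(A − λI), which equals the number of Jordan blocks for λ):
  λ = 1: algebraic multiplicity = 3, geometric multiplicity = 1

Determining the block sizes for each eigenvalue:
  λ = 1: one block (gm = 1), so the single block has size am = 3 → block sizes [3]

Assembling the blocks gives a Jordan form
J =
  [1, 1, 0]
  [0, 1, 1]
  [0, 0, 1]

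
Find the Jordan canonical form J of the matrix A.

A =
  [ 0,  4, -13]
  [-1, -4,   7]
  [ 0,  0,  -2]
J_3(-2)

The characteristic polynomial is
  det(x·I − A) = x^3 + 6*x^2 + 12*x + 8 = (x + 2)^3

Eigenvalues and multiplicities (the geometric multiplicity of λ is n − rank(A − λI), which equals the number of Jordan blocks for λ):
  λ = -2: algebraic multiplicity = 3, geometric multiplicity = 1

Determining the block sizes for each eigenvalue:
  λ = -2: one block (gm = 1), so the single block has size am = 3 → block sizes [3]

Assembling the blocks gives a Jordan form
J =
  [-2,  1,  0]
  [ 0, -2,  1]
  [ 0,  0, -2]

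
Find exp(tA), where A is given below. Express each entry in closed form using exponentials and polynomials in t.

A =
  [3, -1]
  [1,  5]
e^{tA} =
  [-t*exp(4*t) + exp(4*t), -t*exp(4*t)]
  [t*exp(4*t), t*exp(4*t) + exp(4*t)]

Strategy: write A = P · J · P⁻¹ where J is a Jordan canonical form, so e^{tA} = P · e^{tJ} · P⁻¹, and e^{tJ} can be computed block-by-block.

A has Jordan form
J =
  [4, 1]
  [0, 4]
(up to reordering of blocks).

Per-block formulas:
  For a 2×2 Jordan block J_2(4): exp(t · J_2(4)) = e^(4t)·(I + t·N), where N is the 2×2 nilpotent shift.

After assembling e^{tJ} and conjugating by P, we get:

e^{tA} =
  [-t*exp(4*t) + exp(4*t), -t*exp(4*t)]
  [t*exp(4*t), t*exp(4*t) + exp(4*t)]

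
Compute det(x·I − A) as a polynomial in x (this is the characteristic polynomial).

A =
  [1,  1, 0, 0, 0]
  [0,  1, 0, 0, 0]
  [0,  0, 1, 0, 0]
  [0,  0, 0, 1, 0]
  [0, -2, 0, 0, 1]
x^5 - 5*x^4 + 10*x^3 - 10*x^2 + 5*x - 1

Expanding det(x·I − A) (e.g. by cofactor expansion or by noting that A is similar to its Jordan form J, which has the same characteristic polynomial as A) gives
  χ_A(x) = x^5 - 5*x^4 + 10*x^3 - 10*x^2 + 5*x - 1
which factors as (x - 1)^5. The eigenvalues (with algebraic multiplicities) are λ = 1 with multiplicity 5.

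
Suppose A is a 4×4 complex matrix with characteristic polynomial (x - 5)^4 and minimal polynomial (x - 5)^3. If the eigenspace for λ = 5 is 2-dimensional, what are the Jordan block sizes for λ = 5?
Block sizes for λ = 5: [3, 1]

Step 1 — from the characteristic polynomial, algebraic multiplicity of λ = 5 is 4. From dim ker(A − (5)·I) = 2, there are exactly 2 Jordan blocks for λ = 5.
Step 2 — from the minimal polynomial, the factor (x − 5)^3 tells us the largest block for λ = 5 has size 3.
Step 3 — with total size 4, 2 blocks, and largest block 3, the block sizes (in nonincreasing order) are [3, 1].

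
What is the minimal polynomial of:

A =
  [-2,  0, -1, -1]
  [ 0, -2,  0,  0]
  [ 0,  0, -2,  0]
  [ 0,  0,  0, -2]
x^2 + 4*x + 4

The characteristic polynomial is χ_A(x) = (x + 2)^4, so the eigenvalues are known. The minimal polynomial is
  m_A(x) = Π_λ (x − λ)^{k_λ}
where k_λ is the size of the *largest* Jordan block for λ (equivalently, the smallest k with (A − λI)^k v = 0 for every generalised eigenvector v of λ).

  λ = -2: largest Jordan block has size 2, contributing (x + 2)^2

So m_A(x) = (x + 2)^2 = x^2 + 4*x + 4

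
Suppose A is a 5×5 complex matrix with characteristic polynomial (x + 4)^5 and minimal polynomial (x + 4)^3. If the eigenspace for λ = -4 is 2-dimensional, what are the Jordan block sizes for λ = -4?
Block sizes for λ = -4: [3, 2]

Step 1 — from the characteristic polynomial, algebraic multiplicity of λ = -4 is 5. From dim ker(A − (-4)·I) = 2, there are exactly 2 Jordan blocks for λ = -4.
Step 2 — from the minimal polynomial, the factor (x + 4)^3 tells us the largest block for λ = -4 has size 3.
Step 3 — with total size 5, 2 blocks, and largest block 3, the block sizes (in nonincreasing order) are [3, 2].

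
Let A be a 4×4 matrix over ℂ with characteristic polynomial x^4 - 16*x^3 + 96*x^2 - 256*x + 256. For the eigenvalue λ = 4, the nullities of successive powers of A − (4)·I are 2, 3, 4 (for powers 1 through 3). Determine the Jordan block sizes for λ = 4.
Block sizes for λ = 4: [3, 1]

From the dimensions of kernels of powers, the number of Jordan blocks of size at least j is d_j − d_{j−1} where d_j = dim ker(N^j) (with d_0 = 0). Computing the differences gives [2, 1, 1].
The number of blocks of size exactly k is (#blocks of size ≥ k) − (#blocks of size ≥ k + 1), so the partition is: 1 block(s) of size 1, 1 block(s) of size 3.
In nonincreasing order the block sizes are [3, 1].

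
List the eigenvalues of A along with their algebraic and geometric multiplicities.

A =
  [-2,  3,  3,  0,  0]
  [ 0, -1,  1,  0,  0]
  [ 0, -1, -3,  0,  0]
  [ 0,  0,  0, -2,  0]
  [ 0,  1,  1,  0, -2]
λ = -2: alg = 5, geom = 4

Step 1 — factor the characteristic polynomial to read off the algebraic multiplicities:
  χ_A(x) = (x + 2)^5

Step 2 — compute geometric multiplicities via the rank-nullity identity g(λ) = n − rank(A − λI):
  rank(A − (-2)·I) = 1, so dim ker(A − (-2)·I) = n − 1 = 4

Summary:
  λ = -2: algebraic multiplicity = 5, geometric multiplicity = 4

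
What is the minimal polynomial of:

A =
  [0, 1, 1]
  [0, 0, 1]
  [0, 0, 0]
x^3

The characteristic polynomial is χ_A(x) = x^3, so the eigenvalues are known. The minimal polynomial is
  m_A(x) = Π_λ (x − λ)^{k_λ}
where k_λ is the size of the *largest* Jordan block for λ (equivalently, the smallest k with (A − λI)^k v = 0 for every generalised eigenvector v of λ).

  λ = 0: largest Jordan block has size 3, contributing (x − 0)^3

So m_A(x) = x^3 = x^3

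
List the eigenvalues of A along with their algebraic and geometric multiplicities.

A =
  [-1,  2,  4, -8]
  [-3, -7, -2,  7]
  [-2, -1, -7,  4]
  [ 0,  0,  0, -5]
λ = -5: alg = 4, geom = 2

Step 1 — factor the characteristic polynomial to read off the algebraic multiplicities:
  χ_A(x) = (x + 5)^4

Step 2 — compute geometric multiplicities via the rank-nullity identity g(λ) = n − rank(A − λI):
  rank(A − (-5)·I) = 2, so dim ker(A − (-5)·I) = n − 2 = 2

Summary:
  λ = -5: algebraic multiplicity = 4, geometric multiplicity = 2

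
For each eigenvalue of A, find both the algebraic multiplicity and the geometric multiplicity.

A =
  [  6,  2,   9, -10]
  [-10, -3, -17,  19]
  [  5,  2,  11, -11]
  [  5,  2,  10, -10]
λ = 1: alg = 4, geom = 2

Step 1 — factor the characteristic polynomial to read off the algebraic multiplicities:
  χ_A(x) = (x - 1)^4

Step 2 — compute geometric multiplicities via the rank-nullity identity g(λ) = n − rank(A − λI):
  rank(A − (1)·I) = 2, so dim ker(A − (1)·I) = n − 2 = 2

Summary:
  λ = 1: algebraic multiplicity = 4, geometric multiplicity = 2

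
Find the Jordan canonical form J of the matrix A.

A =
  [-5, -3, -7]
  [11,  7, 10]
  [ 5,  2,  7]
J_3(3)

The characteristic polynomial is
  det(x·I − A) = x^3 - 9*x^2 + 27*x - 27 = (x - 3)^3

Eigenvalues and multiplicities (the geometric multiplicity of λ is n − rank(A − λI), which equals the number of Jordan blocks for λ):
  λ = 3: algebraic multiplicity = 3, geometric multiplicity = 1

Determining the block sizes for each eigenvalue:
  λ = 3: one block (gm = 1), so the single block has size am = 3 → block sizes [3]

Assembling the blocks gives a Jordan form
J =
  [3, 1, 0]
  [0, 3, 1]
  [0, 0, 3]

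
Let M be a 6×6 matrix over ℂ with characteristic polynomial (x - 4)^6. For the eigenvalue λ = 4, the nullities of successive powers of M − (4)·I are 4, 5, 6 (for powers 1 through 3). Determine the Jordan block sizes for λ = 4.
Block sizes for λ = 4: [3, 1, 1, 1]

From the dimensions of kernels of powers, the number of Jordan blocks of size at least j is d_j − d_{j−1} where d_j = dim ker(N^j) (with d_0 = 0). Computing the differences gives [4, 1, 1].
The number of blocks of size exactly k is (#blocks of size ≥ k) − (#blocks of size ≥ k + 1), so the partition is: 3 block(s) of size 1, 1 block(s) of size 3.
In nonincreasing order the block sizes are [3, 1, 1, 1].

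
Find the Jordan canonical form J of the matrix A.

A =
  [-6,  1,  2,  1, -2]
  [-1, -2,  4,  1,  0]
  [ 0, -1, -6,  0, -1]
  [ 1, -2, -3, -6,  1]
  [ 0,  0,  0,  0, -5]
J_3(-5) ⊕ J_1(-5) ⊕ J_1(-5)

The characteristic polynomial is
  det(x·I − A) = x^5 + 25*x^4 + 250*x^3 + 1250*x^2 + 3125*x + 3125 = (x + 5)^5

Eigenvalues and multiplicities (the geometric multiplicity of λ is n − rank(A − λI), which equals the number of Jordan blocks for λ):
  λ = -5: algebraic multiplicity = 5, geometric multiplicity = 3

Determining the block sizes for each eigenvalue:
  λ = -5: with am = 5 and gm = 3, the partition is not yet determined (e.g. several partitions of 5 into 3 parts exist). Let N = A − (-5)·I. Computing rank(N^1) = 2, rank(N^2) = 1, rank(N^3) = 0; the number of blocks of size ≥ j is rank(N^{j−1}) − rank(N^j), giving [3, 1, 1]. So we have 1 block(s) of size 3, 2 block(s) of size 1 → block sizes [3, 1, 1]

Assembling the blocks gives a Jordan form
J =
  [-5,  1,  0,  0,  0]
  [ 0, -5,  1,  0,  0]
  [ 0,  0, -5,  0,  0]
  [ 0,  0,  0, -5,  0]
  [ 0,  0,  0,  0, -5]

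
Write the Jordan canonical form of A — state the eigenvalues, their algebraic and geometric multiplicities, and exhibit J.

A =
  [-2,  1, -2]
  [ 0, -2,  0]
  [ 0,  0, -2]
J_2(-2) ⊕ J_1(-2)

The characteristic polynomial is
  det(x·I − A) = x^3 + 6*x^2 + 12*x + 8 = (x + 2)^3

Eigenvalues and multiplicities (the geometric multiplicity of λ is n − rank(A − λI), which equals the number of Jordan blocks for λ):
  λ = -2: algebraic multiplicity = 3, geometric multiplicity = 2

Determining the block sizes for each eigenvalue:
  λ = -2: 2 blocks summing to 3 forces exactly one block of size 2 and the rest size 1 → block sizes [2, 1]

Assembling the blocks gives a Jordan form
J =
  [-2,  1,  0]
  [ 0, -2,  0]
  [ 0,  0, -2]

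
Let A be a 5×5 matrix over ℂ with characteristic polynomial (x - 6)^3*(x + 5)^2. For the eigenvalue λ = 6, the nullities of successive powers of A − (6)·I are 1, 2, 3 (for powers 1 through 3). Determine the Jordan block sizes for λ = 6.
Block sizes for λ = 6: [3]

From the dimensions of kernels of powers, the number of Jordan blocks of size at least j is d_j − d_{j−1} where d_j = dim ker(N^j) (with d_0 = 0). Computing the differences gives [1, 1, 1].
The number of blocks of size exactly k is (#blocks of size ≥ k) − (#blocks of size ≥ k + 1), so the partition is: 1 block(s) of size 3.
In nonincreasing order the block sizes are [3].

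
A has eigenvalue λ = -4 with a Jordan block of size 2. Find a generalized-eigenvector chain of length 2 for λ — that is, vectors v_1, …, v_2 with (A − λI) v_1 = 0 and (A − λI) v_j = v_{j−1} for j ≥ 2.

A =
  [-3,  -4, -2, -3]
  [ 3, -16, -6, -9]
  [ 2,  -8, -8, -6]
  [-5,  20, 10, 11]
A Jordan chain for λ = -4 of length 2:
v_1 = (1, 3, 2, -5)ᵀ
v_2 = (1, 0, 0, 0)ᵀ

Let N = A − (-4)·I. We want v_2 with N^2 v_2 = 0 but N^1 v_2 ≠ 0; then v_{j-1} := N · v_j for j = 2, …, 2.

Pick v_2 = (1, 0, 0, 0)ᵀ.
Then v_1 = N · v_2 = (1, 3, 2, -5)ᵀ.

Sanity check: (A − (-4)·I) v_1 = (0, 0, 0, 0)ᵀ = 0. ✓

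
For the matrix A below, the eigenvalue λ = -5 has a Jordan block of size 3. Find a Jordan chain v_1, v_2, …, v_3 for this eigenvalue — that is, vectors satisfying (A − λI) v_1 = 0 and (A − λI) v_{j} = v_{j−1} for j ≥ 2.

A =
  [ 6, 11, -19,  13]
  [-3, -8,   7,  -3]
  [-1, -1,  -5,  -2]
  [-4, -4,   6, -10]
A Jordan chain for λ = -5 of length 3:
v_1 = (1, -1, 0, 0)ᵀ
v_2 = (-8, 4, -1, 2)ᵀ
v_3 = (1, 0, 1, 0)ᵀ

Let N = A − (-5)·I. We want v_3 with N^3 v_3 = 0 but N^2 v_3 ≠ 0; then v_{j-1} := N · v_j for j = 3, …, 2.

Pick v_3 = (1, 0, 1, 0)ᵀ.
Then v_2 = N · v_3 = (-8, 4, -1, 2)ᵀ.
Then v_1 = N · v_2 = (1, -1, 0, 0)ᵀ.

Sanity check: (A − (-5)·I) v_1 = (0, 0, 0, 0)ᵀ = 0. ✓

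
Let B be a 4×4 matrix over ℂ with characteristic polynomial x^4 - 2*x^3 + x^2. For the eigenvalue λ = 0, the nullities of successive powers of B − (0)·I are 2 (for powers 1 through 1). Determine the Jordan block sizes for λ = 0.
Block sizes for λ = 0: [1, 1]

From the dimensions of kernels of powers, the number of Jordan blocks of size at least j is d_j − d_{j−1} where d_j = dim ker(N^j) (with d_0 = 0). Computing the differences gives [2].
The number of blocks of size exactly k is (#blocks of size ≥ k) − (#blocks of size ≥ k + 1), so the partition is: 2 block(s) of size 1.
In nonincreasing order the block sizes are [1, 1].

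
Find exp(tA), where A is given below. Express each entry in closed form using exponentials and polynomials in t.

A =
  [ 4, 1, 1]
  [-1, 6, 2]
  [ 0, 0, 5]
e^{tA} =
  [-t*exp(5*t) + exp(5*t), t*exp(5*t), t^2*exp(5*t)/2 + t*exp(5*t)]
  [-t*exp(5*t), t*exp(5*t) + exp(5*t), t^2*exp(5*t)/2 + 2*t*exp(5*t)]
  [0, 0, exp(5*t)]

Strategy: write A = P · J · P⁻¹ where J is a Jordan canonical form, so e^{tA} = P · e^{tJ} · P⁻¹, and e^{tJ} can be computed block-by-block.

A has Jordan form
J =
  [5, 1, 0]
  [0, 5, 1]
  [0, 0, 5]
(up to reordering of blocks).

Per-block formulas:
  For a 3×3 Jordan block J_3(5): exp(t · J_3(5)) = e^(5t)·(I + t·N + (t^2/2)·N^2), where N is the 3×3 nilpotent shift.

After assembling e^{tJ} and conjugating by P, we get:

e^{tA} =
  [-t*exp(5*t) + exp(5*t), t*exp(5*t), t^2*exp(5*t)/2 + t*exp(5*t)]
  [-t*exp(5*t), t*exp(5*t) + exp(5*t), t^2*exp(5*t)/2 + 2*t*exp(5*t)]
  [0, 0, exp(5*t)]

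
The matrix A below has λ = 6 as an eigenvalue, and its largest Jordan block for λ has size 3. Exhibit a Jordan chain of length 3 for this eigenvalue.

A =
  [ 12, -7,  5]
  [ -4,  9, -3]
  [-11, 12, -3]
A Jordan chain for λ = 6 of length 3:
v_1 = (9, -3, -15)ᵀ
v_2 = (6, -4, -11)ᵀ
v_3 = (1, 0, 0)ᵀ

Let N = A − (6)·I. We want v_3 with N^3 v_3 = 0 but N^2 v_3 ≠ 0; then v_{j-1} := N · v_j for j = 3, …, 2.

Pick v_3 = (1, 0, 0)ᵀ.
Then v_2 = N · v_3 = (6, -4, -11)ᵀ.
Then v_1 = N · v_2 = (9, -3, -15)ᵀ.

Sanity check: (A − (6)·I) v_1 = (0, 0, 0)ᵀ = 0. ✓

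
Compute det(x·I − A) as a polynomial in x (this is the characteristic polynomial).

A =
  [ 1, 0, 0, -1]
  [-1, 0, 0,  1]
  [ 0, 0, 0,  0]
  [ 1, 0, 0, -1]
x^4

Expanding det(x·I − A) (e.g. by cofactor expansion or by noting that A is similar to its Jordan form J, which has the same characteristic polynomial as A) gives
  χ_A(x) = x^4
which factors as x^4. The eigenvalues (with algebraic multiplicities) are λ = 0 with multiplicity 4.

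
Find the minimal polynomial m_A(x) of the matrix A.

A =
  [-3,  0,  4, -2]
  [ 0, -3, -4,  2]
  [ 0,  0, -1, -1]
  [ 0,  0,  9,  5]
x^3 - x^2 - 8*x + 12

The characteristic polynomial is χ_A(x) = (x - 2)^2*(x + 3)^2, so the eigenvalues are known. The minimal polynomial is
  m_A(x) = Π_λ (x − λ)^{k_λ}
where k_λ is the size of the *largest* Jordan block for λ (equivalently, the smallest k with (A − λI)^k v = 0 for every generalised eigenvector v of λ).

  λ = -3: largest Jordan block has size 1, contributing (x + 3)
  λ = 2: largest Jordan block has size 2, contributing (x − 2)^2

So m_A(x) = (x - 2)^2*(x + 3) = x^3 - x^2 - 8*x + 12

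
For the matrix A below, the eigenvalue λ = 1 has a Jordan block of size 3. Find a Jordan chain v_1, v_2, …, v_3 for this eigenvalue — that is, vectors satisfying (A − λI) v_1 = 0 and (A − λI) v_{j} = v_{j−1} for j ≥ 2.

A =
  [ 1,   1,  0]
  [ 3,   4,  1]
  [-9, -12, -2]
A Jordan chain for λ = 1 of length 3:
v_1 = (3, 0, -9)ᵀ
v_2 = (0, 3, -9)ᵀ
v_3 = (1, 0, 0)ᵀ

Let N = A − (1)·I. We want v_3 with N^3 v_3 = 0 but N^2 v_3 ≠ 0; then v_{j-1} := N · v_j for j = 3, …, 2.

Pick v_3 = (1, 0, 0)ᵀ.
Then v_2 = N · v_3 = (0, 3, -9)ᵀ.
Then v_1 = N · v_2 = (3, 0, -9)ᵀ.

Sanity check: (A − (1)·I) v_1 = (0, 0, 0)ᵀ = 0. ✓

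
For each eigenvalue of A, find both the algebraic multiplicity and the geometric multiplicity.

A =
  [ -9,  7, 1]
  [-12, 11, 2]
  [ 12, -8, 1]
λ = -3: alg = 1, geom = 1; λ = 3: alg = 2, geom = 1

Step 1 — factor the characteristic polynomial to read off the algebraic multiplicities:
  χ_A(x) = (x - 3)^2*(x + 3)

Step 2 — compute geometric multiplicities via the rank-nullity identity g(λ) = n − rank(A − λI):
  rank(A − (-3)·I) = 2, so dim ker(A − (-3)·I) = n − 2 = 1
  rank(A − (3)·I) = 2, so dim ker(A − (3)·I) = n − 2 = 1

Summary:
  λ = -3: algebraic multiplicity = 1, geometric multiplicity = 1
  λ = 3: algebraic multiplicity = 2, geometric multiplicity = 1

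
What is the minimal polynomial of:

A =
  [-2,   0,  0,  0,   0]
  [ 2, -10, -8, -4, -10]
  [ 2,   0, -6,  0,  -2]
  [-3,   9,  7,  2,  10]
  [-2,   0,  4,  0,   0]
x^3 + 10*x^2 + 32*x + 32

The characteristic polynomial is χ_A(x) = (x + 2)^2*(x + 4)^3, so the eigenvalues are known. The minimal polynomial is
  m_A(x) = Π_λ (x − λ)^{k_λ}
where k_λ is the size of the *largest* Jordan block for λ (equivalently, the smallest k with (A − λI)^k v = 0 for every generalised eigenvector v of λ).

  λ = -4: largest Jordan block has size 2, contributing (x + 4)^2
  λ = -2: largest Jordan block has size 1, contributing (x + 2)

So m_A(x) = (x + 2)*(x + 4)^2 = x^3 + 10*x^2 + 32*x + 32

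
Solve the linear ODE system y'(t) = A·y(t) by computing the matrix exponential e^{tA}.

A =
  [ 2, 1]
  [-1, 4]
e^{tA} =
  [-t*exp(3*t) + exp(3*t), t*exp(3*t)]
  [-t*exp(3*t), t*exp(3*t) + exp(3*t)]

Strategy: write A = P · J · P⁻¹ where J is a Jordan canonical form, so e^{tA} = P · e^{tJ} · P⁻¹, and e^{tJ} can be computed block-by-block.

A has Jordan form
J =
  [3, 1]
  [0, 3]
(up to reordering of blocks).

Per-block formulas:
  For a 2×2 Jordan block J_2(3): exp(t · J_2(3)) = e^(3t)·(I + t·N), where N is the 2×2 nilpotent shift.

After assembling e^{tJ} and conjugating by P, we get:

e^{tA} =
  [-t*exp(3*t) + exp(3*t), t*exp(3*t)]
  [-t*exp(3*t), t*exp(3*t) + exp(3*t)]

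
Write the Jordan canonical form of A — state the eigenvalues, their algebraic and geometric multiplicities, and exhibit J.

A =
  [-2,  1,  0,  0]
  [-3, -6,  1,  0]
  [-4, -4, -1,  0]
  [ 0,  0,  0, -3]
J_3(-3) ⊕ J_1(-3)

The characteristic polynomial is
  det(x·I − A) = x^4 + 12*x^3 + 54*x^2 + 108*x + 81 = (x + 3)^4

Eigenvalues and multiplicities (the geometric multiplicity of λ is n − rank(A − λI), which equals the number of Jordan blocks for λ):
  λ = -3: algebraic multiplicity = 4, geometric multiplicity = 2

Determining the block sizes for each eigenvalue:
  λ = -3: with am = 4 and gm = 2, the partition is not yet determined (e.g. several partitions of 4 into 2 parts exist). Let N = A − (-3)·I. Computing rank(N^1) = 2, rank(N^2) = 1, rank(N^3) = 0; the number of blocks of size ≥ j is rank(N^{j−1}) − rank(N^j), giving [2, 1, 1]. So we have 1 block(s) of size 3, 1 block(s) of size 1 → block sizes [3, 1]

Assembling the blocks gives a Jordan form
J =
  [-3,  1,  0,  0]
  [ 0, -3,  1,  0]
  [ 0,  0, -3,  0]
  [ 0,  0,  0, -3]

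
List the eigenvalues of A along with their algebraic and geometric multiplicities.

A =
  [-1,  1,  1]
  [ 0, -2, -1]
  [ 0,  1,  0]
λ = -1: alg = 3, geom = 2

Step 1 — factor the characteristic polynomial to read off the algebraic multiplicities:
  χ_A(x) = (x + 1)^3

Step 2 — compute geometric multiplicities via the rank-nullity identity g(λ) = n − rank(A − λI):
  rank(A − (-1)·I) = 1, so dim ker(A − (-1)·I) = n − 1 = 2

Summary:
  λ = -1: algebraic multiplicity = 3, geometric multiplicity = 2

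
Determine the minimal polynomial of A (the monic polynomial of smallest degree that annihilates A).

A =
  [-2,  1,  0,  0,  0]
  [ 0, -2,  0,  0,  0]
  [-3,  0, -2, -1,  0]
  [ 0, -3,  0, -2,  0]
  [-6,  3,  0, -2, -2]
x^2 + 4*x + 4

The characteristic polynomial is χ_A(x) = (x + 2)^5, so the eigenvalues are known. The minimal polynomial is
  m_A(x) = Π_λ (x − λ)^{k_λ}
where k_λ is the size of the *largest* Jordan block for λ (equivalently, the smallest k with (A − λI)^k v = 0 for every generalised eigenvector v of λ).

  λ = -2: largest Jordan block has size 2, contributing (x + 2)^2

So m_A(x) = (x + 2)^2 = x^2 + 4*x + 4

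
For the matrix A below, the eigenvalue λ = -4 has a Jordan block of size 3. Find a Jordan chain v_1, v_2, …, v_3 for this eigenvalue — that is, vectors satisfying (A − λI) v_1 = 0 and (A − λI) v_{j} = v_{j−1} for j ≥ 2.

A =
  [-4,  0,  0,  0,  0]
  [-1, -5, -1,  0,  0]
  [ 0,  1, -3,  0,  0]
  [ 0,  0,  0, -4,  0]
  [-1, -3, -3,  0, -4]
A Jordan chain for λ = -4 of length 3:
v_1 = (0, 1, -1, 0, 3)ᵀ
v_2 = (0, -1, 0, 0, -1)ᵀ
v_3 = (1, 0, 0, 0, 0)ᵀ

Let N = A − (-4)·I. We want v_3 with N^3 v_3 = 0 but N^2 v_3 ≠ 0; then v_{j-1} := N · v_j for j = 3, …, 2.

Pick v_3 = (1, 0, 0, 0, 0)ᵀ.
Then v_2 = N · v_3 = (0, -1, 0, 0, -1)ᵀ.
Then v_1 = N · v_2 = (0, 1, -1, 0, 3)ᵀ.

Sanity check: (A − (-4)·I) v_1 = (0, 0, 0, 0, 0)ᵀ = 0. ✓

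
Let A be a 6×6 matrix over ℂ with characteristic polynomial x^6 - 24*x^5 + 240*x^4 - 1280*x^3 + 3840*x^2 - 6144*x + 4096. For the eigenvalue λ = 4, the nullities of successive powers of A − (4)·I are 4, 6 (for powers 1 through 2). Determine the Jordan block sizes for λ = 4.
Block sizes for λ = 4: [2, 2, 1, 1]

From the dimensions of kernels of powers, the number of Jordan blocks of size at least j is d_j − d_{j−1} where d_j = dim ker(N^j) (with d_0 = 0). Computing the differences gives [4, 2].
The number of blocks of size exactly k is (#blocks of size ≥ k) − (#blocks of size ≥ k + 1), so the partition is: 2 block(s) of size 1, 2 block(s) of size 2.
In nonincreasing order the block sizes are [2, 2, 1, 1].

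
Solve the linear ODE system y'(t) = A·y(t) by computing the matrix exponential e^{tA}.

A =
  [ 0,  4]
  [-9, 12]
e^{tA} =
  [-6*t*exp(6*t) + exp(6*t), 4*t*exp(6*t)]
  [-9*t*exp(6*t), 6*t*exp(6*t) + exp(6*t)]

Strategy: write A = P · J · P⁻¹ where J is a Jordan canonical form, so e^{tA} = P · e^{tJ} · P⁻¹, and e^{tJ} can be computed block-by-block.

A has Jordan form
J =
  [6, 1]
  [0, 6]
(up to reordering of blocks).

Per-block formulas:
  For a 2×2 Jordan block J_2(6): exp(t · J_2(6)) = e^(6t)·(I + t·N), where N is the 2×2 nilpotent shift.

After assembling e^{tJ} and conjugating by P, we get:

e^{tA} =
  [-6*t*exp(6*t) + exp(6*t), 4*t*exp(6*t)]
  [-9*t*exp(6*t), 6*t*exp(6*t) + exp(6*t)]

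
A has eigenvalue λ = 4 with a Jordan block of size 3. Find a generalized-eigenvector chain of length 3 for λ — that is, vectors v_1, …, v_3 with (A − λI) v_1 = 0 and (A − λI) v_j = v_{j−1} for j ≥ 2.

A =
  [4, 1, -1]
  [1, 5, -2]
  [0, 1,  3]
A Jordan chain for λ = 4 of length 3:
v_1 = (1, 1, 1)ᵀ
v_2 = (0, 1, 0)ᵀ
v_3 = (1, 0, 0)ᵀ

Let N = A − (4)·I. We want v_3 with N^3 v_3 = 0 but N^2 v_3 ≠ 0; then v_{j-1} := N · v_j for j = 3, …, 2.

Pick v_3 = (1, 0, 0)ᵀ.
Then v_2 = N · v_3 = (0, 1, 0)ᵀ.
Then v_1 = N · v_2 = (1, 1, 1)ᵀ.

Sanity check: (A − (4)·I) v_1 = (0, 0, 0)ᵀ = 0. ✓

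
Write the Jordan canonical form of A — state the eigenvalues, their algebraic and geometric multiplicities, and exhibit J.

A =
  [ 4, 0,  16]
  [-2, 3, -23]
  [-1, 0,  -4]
J_2(0) ⊕ J_1(3)

The characteristic polynomial is
  det(x·I − A) = x^3 - 3*x^2 = x^2*(x - 3)

Eigenvalues and multiplicities (the geometric multiplicity of λ is n − rank(A − λI), which equals the number of Jordan blocks for λ):
  λ = 0: algebraic multiplicity = 2, geometric multiplicity = 1
  λ = 3: algebraic multiplicity = 1, geometric multiplicity = 1

Determining the block sizes for each eigenvalue:
  λ = 0: one block (gm = 1), so the single block has size am = 2 → block sizes [2]
  λ = 3: one block (gm = 1), so the single block has size am = 1 → block sizes [1]

Assembling the blocks gives a Jordan form
J =
  [0, 1, 0]
  [0, 0, 0]
  [0, 0, 3]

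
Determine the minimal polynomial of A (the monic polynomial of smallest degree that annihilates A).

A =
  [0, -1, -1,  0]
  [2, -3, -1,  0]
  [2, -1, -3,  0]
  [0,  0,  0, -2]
x^2 + 4*x + 4

The characteristic polynomial is χ_A(x) = (x + 2)^4, so the eigenvalues are known. The minimal polynomial is
  m_A(x) = Π_λ (x − λ)^{k_λ}
where k_λ is the size of the *largest* Jordan block for λ (equivalently, the smallest k with (A − λI)^k v = 0 for every generalised eigenvector v of λ).

  λ = -2: largest Jordan block has size 2, contributing (x + 2)^2

So m_A(x) = (x + 2)^2 = x^2 + 4*x + 4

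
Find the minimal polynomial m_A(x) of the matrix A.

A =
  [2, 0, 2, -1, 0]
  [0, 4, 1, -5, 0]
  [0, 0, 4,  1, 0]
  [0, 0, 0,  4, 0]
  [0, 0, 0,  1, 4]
x^4 - 14*x^3 + 72*x^2 - 160*x + 128

The characteristic polynomial is χ_A(x) = (x - 4)^4*(x - 2), so the eigenvalues are known. The minimal polynomial is
  m_A(x) = Π_λ (x − λ)^{k_λ}
where k_λ is the size of the *largest* Jordan block for λ (equivalently, the smallest k with (A − λI)^k v = 0 for every generalised eigenvector v of λ).

  λ = 2: largest Jordan block has size 1, contributing (x − 2)
  λ = 4: largest Jordan block has size 3, contributing (x − 4)^3

So m_A(x) = (x - 4)^3*(x - 2) = x^4 - 14*x^3 + 72*x^2 - 160*x + 128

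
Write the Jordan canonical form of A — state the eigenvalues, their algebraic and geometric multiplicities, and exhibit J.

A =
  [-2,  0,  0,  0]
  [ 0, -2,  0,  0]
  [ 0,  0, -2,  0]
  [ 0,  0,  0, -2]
J_1(-2) ⊕ J_1(-2) ⊕ J_1(-2) ⊕ J_1(-2)

The characteristic polynomial is
  det(x·I − A) = x^4 + 8*x^3 + 24*x^2 + 32*x + 16 = (x + 2)^4

Eigenvalues and multiplicities (the geometric multiplicity of λ is n − rank(A − λI), which equals the number of Jordan blocks for λ):
  λ = -2: algebraic multiplicity = 4, geometric multiplicity = 4

Determining the block sizes for each eigenvalue:
  λ = -2: gm = am = 4, so every block has size 1 → block sizes [1, 1, 1, 1]

Assembling the blocks gives a Jordan form
J =
  [-2,  0,  0,  0]
  [ 0, -2,  0,  0]
  [ 0,  0, -2,  0]
  [ 0,  0,  0, -2]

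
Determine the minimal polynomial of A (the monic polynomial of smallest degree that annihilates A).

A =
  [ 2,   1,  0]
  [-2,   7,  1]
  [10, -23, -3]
x^3 - 6*x^2 + 12*x - 8

The characteristic polynomial is χ_A(x) = (x - 2)^3, so the eigenvalues are known. The minimal polynomial is
  m_A(x) = Π_λ (x − λ)^{k_λ}
where k_λ is the size of the *largest* Jordan block for λ (equivalently, the smallest k with (A − λI)^k v = 0 for every generalised eigenvector v of λ).

  λ = 2: largest Jordan block has size 3, contributing (x − 2)^3

So m_A(x) = (x - 2)^3 = x^3 - 6*x^2 + 12*x - 8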